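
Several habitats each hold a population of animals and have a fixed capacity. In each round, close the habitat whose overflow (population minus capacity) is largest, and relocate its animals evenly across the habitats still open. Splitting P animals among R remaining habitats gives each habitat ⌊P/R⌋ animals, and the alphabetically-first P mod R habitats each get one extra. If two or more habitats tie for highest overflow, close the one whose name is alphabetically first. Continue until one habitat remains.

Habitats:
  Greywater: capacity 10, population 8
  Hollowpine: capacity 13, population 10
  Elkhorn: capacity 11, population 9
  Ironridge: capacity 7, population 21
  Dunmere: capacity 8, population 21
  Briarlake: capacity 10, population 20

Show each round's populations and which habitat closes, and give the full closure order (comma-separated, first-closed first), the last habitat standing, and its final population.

Round 1: Briarlake=20 Dunmere=21 Elkhorn=9 Greywater=8 Hollowpine=10 Ironridge=21 → close Ironridge (overflow 14)
  21÷5 = 4 each, +1 to first 1
Round 2: Briarlake=25 Dunmere=25 Elkhorn=13 Greywater=12 Hollowpine=14 → close Dunmere (overflow 17)
  25÷4 = 6 each, +1 to first 1
Round 3: Briarlake=32 Elkhorn=19 Greywater=18 Hollowpine=20 → close Briarlake (overflow 22)
  32÷3 = 10 each, +1 to first 2
Round 4: Elkhorn=30 Greywater=29 Hollowpine=30 → close Elkhorn (overflow 19)
  30÷2 = 15 each, +1 to first 0
Round 5: Greywater=44 Hollowpine=45 → close Greywater (overflow 34)
  44÷1 = 44 each, +1 to first 0

Closure order: Ironridge, Dunmere, Briarlake, Elkhorn, Greywater
Last habitat: Hollowpine with 89 animals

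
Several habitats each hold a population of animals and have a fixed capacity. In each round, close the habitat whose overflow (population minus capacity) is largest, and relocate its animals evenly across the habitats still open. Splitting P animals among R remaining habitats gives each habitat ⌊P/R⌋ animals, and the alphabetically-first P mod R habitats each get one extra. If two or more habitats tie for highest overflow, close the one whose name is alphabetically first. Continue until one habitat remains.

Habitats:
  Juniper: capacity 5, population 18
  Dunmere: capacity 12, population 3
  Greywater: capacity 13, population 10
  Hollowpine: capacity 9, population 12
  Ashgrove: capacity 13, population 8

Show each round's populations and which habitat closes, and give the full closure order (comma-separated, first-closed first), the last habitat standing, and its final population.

Round 1: Ashgrove=8 Dunmere=3 Greywater=10 Hollowpine=12 Juniper=18 → close Juniper (overflow 13)
  18÷4 = 4 each, +1 to first 2
Round 2: Ashgrove=13 Dunmere=8 Greywater=14 Hollowpine=16 → close Hollowpine (overflow 7)
  16÷3 = 5 each, +1 to first 1
Round 3: Ashgrove=19 Dunmere=13 Greywater=19 → close Ashgrove (overflow 6)
  19÷2 = 9 each, +1 to first 1
Round 4: Dunmere=23 Greywater=28 → close Greywater (overflow 15)
  28÷1 = 28 each, +1 to first 0

Closure order: Juniper, Hollowpine, Ashgrove, Greywater
Last habitat: Dunmere with 51 animals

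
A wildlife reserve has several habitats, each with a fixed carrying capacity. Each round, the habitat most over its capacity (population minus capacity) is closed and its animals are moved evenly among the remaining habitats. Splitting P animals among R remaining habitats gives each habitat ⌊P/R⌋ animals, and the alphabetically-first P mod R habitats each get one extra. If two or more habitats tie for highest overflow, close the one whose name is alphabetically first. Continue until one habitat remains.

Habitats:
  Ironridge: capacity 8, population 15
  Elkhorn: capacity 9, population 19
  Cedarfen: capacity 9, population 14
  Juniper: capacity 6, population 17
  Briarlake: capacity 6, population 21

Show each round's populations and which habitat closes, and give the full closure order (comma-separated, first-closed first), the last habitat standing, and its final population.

Closure order: Briarlake, Juniper, Elkhorn, Cedarfen
Last habitat: Ironridge with 86 animals

Round 1: Briarlake=21 Cedarfen=14 Elkhorn=19 Ironridge=15 Juniper=17 → close Briarlake (overflow 15)
  21÷4 = 5 each, +1 to first 1
Round 2: Cedarfen=20 Elkhorn=24 Ironridge=20 Juniper=22 → close Juniper (overflow 16)
  22÷3 = 7 each, +1 to first 1
Round 3: Cedarfen=28 Elkhorn=31 Ironridge=27 → close Elkhorn (overflow 22)
  31÷2 = 15 each, +1 to first 1
Round 4: Cedarfen=44 Ironridge=42 → close Cedarfen (overflow 35)
  44÷1 = 44 each, +1 to first 0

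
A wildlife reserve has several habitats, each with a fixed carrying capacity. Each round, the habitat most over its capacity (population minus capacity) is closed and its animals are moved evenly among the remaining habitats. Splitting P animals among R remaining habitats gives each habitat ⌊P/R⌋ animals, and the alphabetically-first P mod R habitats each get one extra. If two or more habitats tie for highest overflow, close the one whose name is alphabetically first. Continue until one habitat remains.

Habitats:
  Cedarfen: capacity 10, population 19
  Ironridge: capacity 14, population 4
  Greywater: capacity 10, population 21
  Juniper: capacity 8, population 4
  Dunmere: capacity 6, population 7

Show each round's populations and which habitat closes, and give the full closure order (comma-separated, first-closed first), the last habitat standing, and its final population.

Closure order: Greywater, Cedarfen, Dunmere, Juniper
Last habitat: Ironridge with 55 animals

Round 1: Cedarfen=19 Dunmere=7 Greywater=21 Ironridge=4 Juniper=4 → close Greywater (overflow 11)
  21÷4 = 5 each, +1 to first 1
Round 2: Cedarfen=25 Dunmere=12 Ironridge=9 Juniper=9 → close Cedarfen (overflow 15)
  25÷3 = 8 each, +1 to first 1
Round 3: Dunmere=21 Ironridge=17 Juniper=17 → close Dunmere (overflow 15)
  21÷2 = 10 each, +1 to first 1
Round 4: Ironridge=28 Juniper=27 → close Juniper (overflow 19)
  27÷1 = 27 each, +1 to first 0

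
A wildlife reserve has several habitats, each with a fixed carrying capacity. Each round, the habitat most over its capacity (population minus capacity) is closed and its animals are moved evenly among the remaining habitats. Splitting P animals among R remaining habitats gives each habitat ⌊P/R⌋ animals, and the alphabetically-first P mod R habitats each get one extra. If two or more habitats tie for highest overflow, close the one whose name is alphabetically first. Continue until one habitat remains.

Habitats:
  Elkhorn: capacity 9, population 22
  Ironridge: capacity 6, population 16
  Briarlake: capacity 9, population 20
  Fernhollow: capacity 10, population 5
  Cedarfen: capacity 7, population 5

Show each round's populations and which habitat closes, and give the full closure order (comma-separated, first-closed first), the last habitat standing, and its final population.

Round 1: Briarlake=20 Cedarfen=5 Elkhorn=22 Fernhollow=5 Ironridge=16 → close Elkhorn (overflow 13)
  22÷4 = 5 each, +1 to first 2
Round 2: Briarlake=26 Cedarfen=11 Fernhollow=10 Ironridge=21 → close Briarlake (overflow 17)
  26÷3 = 8 each, +1 to first 2
Round 3: Cedarfen=20 Fernhollow=19 Ironridge=29 → close Ironridge (overflow 23)
  29÷2 = 14 each, +1 to first 1
Round 4: Cedarfen=35 Fernhollow=33 → close Cedarfen (overflow 28)
  35÷1 = 35 each, +1 to first 0

Closure order: Elkhorn, Briarlake, Ironridge, Cedarfen
Last habitat: Fernhollow with 68 animals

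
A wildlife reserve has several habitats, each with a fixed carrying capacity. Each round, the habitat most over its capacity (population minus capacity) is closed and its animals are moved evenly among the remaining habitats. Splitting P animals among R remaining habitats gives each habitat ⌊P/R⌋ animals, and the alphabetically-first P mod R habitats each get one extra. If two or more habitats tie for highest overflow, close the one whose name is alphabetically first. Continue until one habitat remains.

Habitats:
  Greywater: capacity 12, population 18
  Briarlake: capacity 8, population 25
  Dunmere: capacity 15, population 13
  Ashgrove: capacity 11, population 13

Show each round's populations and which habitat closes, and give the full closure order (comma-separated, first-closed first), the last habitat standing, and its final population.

Closure order: Briarlake, Greywater, Ashgrove
Last habitat: Dunmere with 69 animals

Round 1: Ashgrove=13 Briarlake=25 Dunmere=13 Greywater=18 → close Briarlake (overflow 17)
  25÷3 = 8 each, +1 to first 1
Round 2: Ashgrove=22 Dunmere=21 Greywater=26 → close Greywater (overflow 14)
  26÷2 = 13 each, +1 to first 0
Round 3: Ashgrove=35 Dunmere=34 → close Ashgrove (overflow 24)
  35÷1 = 35 each, +1 to first 0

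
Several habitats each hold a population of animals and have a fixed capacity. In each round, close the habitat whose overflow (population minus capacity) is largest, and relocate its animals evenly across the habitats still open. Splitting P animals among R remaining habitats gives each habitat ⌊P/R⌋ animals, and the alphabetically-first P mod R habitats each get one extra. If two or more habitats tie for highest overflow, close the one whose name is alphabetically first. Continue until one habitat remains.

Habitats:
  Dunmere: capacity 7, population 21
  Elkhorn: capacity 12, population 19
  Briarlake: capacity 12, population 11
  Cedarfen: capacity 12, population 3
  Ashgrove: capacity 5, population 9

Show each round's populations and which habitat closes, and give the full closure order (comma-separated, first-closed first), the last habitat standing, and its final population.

Closure order: Dunmere, Elkhorn, Ashgrove, Briarlake
Last habitat: Cedarfen with 63 animals

Round 1: Ashgrove=9 Briarlake=11 Cedarfen=3 Dunmere=21 Elkhorn=19 → close Dunmere (overflow 14)
  21÷4 = 5 each, +1 to first 1
Round 2: Ashgrove=15 Briarlake=16 Cedarfen=8 Elkhorn=24 → close Elkhorn (overflow 12)
  24÷3 = 8 each, +1 to first 0
Round 3: Ashgrove=23 Briarlake=24 Cedarfen=16 → close Ashgrove (overflow 18)
  23÷2 = 11 each, +1 to first 1
Round 4: Briarlake=36 Cedarfen=27 → close Briarlake (overflow 24)
  36÷1 = 36 each, +1 to first 0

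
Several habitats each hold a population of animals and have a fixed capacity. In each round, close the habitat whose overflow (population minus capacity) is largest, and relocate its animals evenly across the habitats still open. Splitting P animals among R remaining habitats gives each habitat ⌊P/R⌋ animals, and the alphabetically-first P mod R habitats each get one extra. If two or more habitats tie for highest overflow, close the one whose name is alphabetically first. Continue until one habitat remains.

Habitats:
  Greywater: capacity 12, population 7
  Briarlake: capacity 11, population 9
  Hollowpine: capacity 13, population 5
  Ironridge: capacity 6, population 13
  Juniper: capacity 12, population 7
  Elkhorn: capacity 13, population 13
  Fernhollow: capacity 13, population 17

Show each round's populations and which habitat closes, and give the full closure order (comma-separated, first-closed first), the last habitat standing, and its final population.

Closure order: Ironridge, Fernhollow, Elkhorn, Briarlake, Greywater, Hollowpine
Last habitat: Juniper with 71 animals

Round 1: Briarlake=9 Elkhorn=13 Fernhollow=17 Greywater=7 Hollowpine=5 Ironridge=13 Juniper=7 → close Ironridge (overflow 7)
  13÷6 = 2 each, +1 to first 1
Round 2: Briarlake=12 Elkhorn=15 Fernhollow=19 Greywater=9 Hollowpine=7 Juniper=9 → close Fernhollow (overflow 6)
  19÷5 = 3 each, +1 to first 4
Round 3: Briarlake=16 Elkhorn=19 Greywater=13 Hollowpine=11 Juniper=12 → close Elkhorn (overflow 6)
  19÷4 = 4 each, +1 to first 3
Round 4: Briarlake=21 Greywater=18 Hollowpine=16 Juniper=16 → close Briarlake (overflow 10)
  21÷3 = 7 each, +1 to first 0
Round 5: Greywater=25 Hollowpine=23 Juniper=23 → close Greywater (overflow 13)
  25÷2 = 12 each, +1 to first 1
Round 6: Hollowpine=36 Juniper=35 → close Hollowpine (overflow 23)
  36÷1 = 36 each, +1 to first 0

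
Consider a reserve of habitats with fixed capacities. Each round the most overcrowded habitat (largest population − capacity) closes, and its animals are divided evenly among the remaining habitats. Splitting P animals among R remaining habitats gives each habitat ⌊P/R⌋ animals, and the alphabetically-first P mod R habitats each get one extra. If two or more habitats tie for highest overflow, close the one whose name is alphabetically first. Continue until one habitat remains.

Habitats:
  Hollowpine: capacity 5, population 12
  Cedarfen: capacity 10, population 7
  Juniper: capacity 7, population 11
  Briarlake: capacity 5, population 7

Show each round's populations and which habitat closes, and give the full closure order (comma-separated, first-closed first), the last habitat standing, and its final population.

Round 1: Briarlake=7 Cedarfen=7 Hollowpine=12 Juniper=11 → close Hollowpine (overflow 7)
  12÷3 = 4 each, +1 to first 0
Round 2: Briarlake=11 Cedarfen=11 Juniper=15 → close Juniper (overflow 8)
  15÷2 = 7 each, +1 to first 1
Round 3: Briarlake=19 Cedarfen=18 → close Briarlake (overflow 14)
  19÷1 = 19 each, +1 to first 0

Closure order: Hollowpine, Juniper, Briarlake
Last habitat: Cedarfen with 37 animals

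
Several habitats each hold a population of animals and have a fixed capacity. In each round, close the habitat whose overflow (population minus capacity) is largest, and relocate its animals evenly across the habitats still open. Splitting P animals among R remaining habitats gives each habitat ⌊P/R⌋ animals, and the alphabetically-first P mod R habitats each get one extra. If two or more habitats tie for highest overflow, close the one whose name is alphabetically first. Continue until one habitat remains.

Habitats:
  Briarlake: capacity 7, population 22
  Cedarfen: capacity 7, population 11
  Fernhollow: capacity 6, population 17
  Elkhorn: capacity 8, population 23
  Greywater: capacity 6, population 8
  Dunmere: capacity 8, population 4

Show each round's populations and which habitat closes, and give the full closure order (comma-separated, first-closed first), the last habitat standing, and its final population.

Closure order: Briarlake, Elkhorn, Fernhollow, Cedarfen, Greywater
Last habitat: Dunmere with 85 animals

Round 1: Briarlake=22 Cedarfen=11 Dunmere=4 Elkhorn=23 Fernhollow=17 Greywater=8 → close Briarlake (overflow 15)
  22÷5 = 4 each, +1 to first 2
Round 2: Cedarfen=16 Dunmere=9 Elkhorn=27 Fernhollow=21 Greywater=12 → close Elkhorn (overflow 19)
  27÷4 = 6 each, +1 to first 3
Round 3: Cedarfen=23 Dunmere=16 Fernhollow=28 Greywater=18 → close Fernhollow (overflow 22)
  28÷3 = 9 each, +1 to first 1
Round 4: Cedarfen=33 Dunmere=25 Greywater=27 → close Cedarfen (overflow 26)
  33÷2 = 16 each, +1 to first 1
Round 5: Dunmere=42 Greywater=43 → close Greywater (overflow 37)
  43÷1 = 43 each, +1 to first 0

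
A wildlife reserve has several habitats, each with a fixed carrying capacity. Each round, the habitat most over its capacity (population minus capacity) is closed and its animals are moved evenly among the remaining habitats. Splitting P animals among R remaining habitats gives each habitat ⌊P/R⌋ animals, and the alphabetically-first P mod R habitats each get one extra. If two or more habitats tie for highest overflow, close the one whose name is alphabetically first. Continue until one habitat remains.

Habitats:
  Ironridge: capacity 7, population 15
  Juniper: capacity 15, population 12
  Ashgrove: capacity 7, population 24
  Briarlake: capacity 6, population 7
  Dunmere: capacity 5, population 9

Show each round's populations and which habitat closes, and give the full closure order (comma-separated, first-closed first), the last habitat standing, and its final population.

Closure order: Ashgrove, Ironridge, Dunmere, Briarlake
Last habitat: Juniper with 67 animals

Round 1: Ashgrove=24 Briarlake=7 Dunmere=9 Ironridge=15 Juniper=12 → close Ashgrove (overflow 17)
  24÷4 = 6 each, +1 to first 0
Round 2: Briarlake=13 Dunmere=15 Ironridge=21 Juniper=18 → close Ironridge (overflow 14)
  21÷3 = 7 each, +1 to first 0
Round 3: Briarlake=20 Dunmere=22 Juniper=25 → close Dunmere (overflow 17)
  22÷2 = 11 each, +1 to first 0
Round 4: Briarlake=31 Juniper=36 → close Briarlake (overflow 25)
  31÷1 = 31 each, +1 to first 0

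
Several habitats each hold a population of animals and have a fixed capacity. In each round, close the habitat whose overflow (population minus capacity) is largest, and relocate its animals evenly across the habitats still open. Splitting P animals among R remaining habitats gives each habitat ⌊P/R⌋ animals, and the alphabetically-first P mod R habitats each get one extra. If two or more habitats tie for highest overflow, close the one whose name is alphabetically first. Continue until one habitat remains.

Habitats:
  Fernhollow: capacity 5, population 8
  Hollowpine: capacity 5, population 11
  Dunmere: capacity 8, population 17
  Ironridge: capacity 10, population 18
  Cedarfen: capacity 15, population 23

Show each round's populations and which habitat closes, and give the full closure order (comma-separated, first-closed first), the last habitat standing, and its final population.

Round 1: Cedarfen=23 Dunmere=17 Fernhollow=8 Hollowpine=11 Ironridge=18 → close Dunmere (overflow 9)
  17÷4 = 4 each, +1 to first 1
Round 2: Cedarfen=28 Fernhollow=12 Hollowpine=15 Ironridge=22 → close Cedarfen (overflow 13)
  28÷3 = 9 each, +1 to first 1
Round 3: Fernhollow=22 Hollowpine=24 Ironridge=31 → close Ironridge (overflow 21)
  31÷2 = 15 each, +1 to first 1
Round 4: Fernhollow=38 Hollowpine=39 → close Hollowpine (overflow 34)
  39÷1 = 39 each, +1 to first 0

Closure order: Dunmere, Cedarfen, Ironridge, Hollowpine
Last habitat: Fernhollow with 77 animals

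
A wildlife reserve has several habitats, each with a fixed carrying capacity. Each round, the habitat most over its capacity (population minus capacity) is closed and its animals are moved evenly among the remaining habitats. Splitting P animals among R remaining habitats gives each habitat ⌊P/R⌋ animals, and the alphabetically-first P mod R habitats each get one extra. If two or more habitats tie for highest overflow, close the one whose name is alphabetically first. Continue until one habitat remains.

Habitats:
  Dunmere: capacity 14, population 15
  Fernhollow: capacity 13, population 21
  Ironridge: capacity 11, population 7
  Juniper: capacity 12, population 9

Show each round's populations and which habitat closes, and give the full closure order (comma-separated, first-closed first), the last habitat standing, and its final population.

Closure order: Fernhollow, Dunmere, Juniper
Last habitat: Ironridge with 52 animals

Round 1: Dunmere=15 Fernhollow=21 Ironridge=7 Juniper=9 → close Fernhollow (overflow 8)
  21÷3 = 7 each, +1 to first 0
Round 2: Dunmere=22 Ironridge=14 Juniper=16 → close Dunmere (overflow 8)
  22÷2 = 11 each, +1 to first 0
Round 3: Ironridge=25 Juniper=27 → close Juniper (overflow 15)
  27÷1 = 27 each, +1 to first 0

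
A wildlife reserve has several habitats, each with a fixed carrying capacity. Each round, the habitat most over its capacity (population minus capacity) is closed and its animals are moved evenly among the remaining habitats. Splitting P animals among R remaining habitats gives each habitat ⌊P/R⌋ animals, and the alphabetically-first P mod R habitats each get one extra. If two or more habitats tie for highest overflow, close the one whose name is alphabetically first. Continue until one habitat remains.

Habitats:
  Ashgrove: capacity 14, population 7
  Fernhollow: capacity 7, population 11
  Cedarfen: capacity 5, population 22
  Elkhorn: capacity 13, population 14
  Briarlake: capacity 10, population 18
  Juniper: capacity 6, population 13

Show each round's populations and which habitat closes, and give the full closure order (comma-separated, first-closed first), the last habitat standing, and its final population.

Round 1: Ashgrove=7 Briarlake=18 Cedarfen=22 Elkhorn=14 Fernhollow=11 Juniper=13 → close Cedarfen (overflow 17)
  22÷5 = 4 each, +1 to first 2
Round 2: Ashgrove=12 Briarlake=23 Elkhorn=18 Fernhollow=15 Juniper=17 → close Briarlake (overflow 13)
  23÷4 = 5 each, +1 to first 3
Round 3: Ashgrove=18 Elkhorn=24 Fernhollow=21 Juniper=22 → close Juniper (overflow 16)
  22÷3 = 7 each, +1 to first 1
Round 4: Ashgrove=26 Elkhorn=31 Fernhollow=28 → close Fernhollow (overflow 21)
  28÷2 = 14 each, +1 to first 0
Round 5: Ashgrove=40 Elkhorn=45 → close Elkhorn (overflow 32)
  45÷1 = 45 each, +1 to first 0

Closure order: Cedarfen, Briarlake, Juniper, Fernhollow, Elkhorn
Last habitat: Ashgrove with 85 animals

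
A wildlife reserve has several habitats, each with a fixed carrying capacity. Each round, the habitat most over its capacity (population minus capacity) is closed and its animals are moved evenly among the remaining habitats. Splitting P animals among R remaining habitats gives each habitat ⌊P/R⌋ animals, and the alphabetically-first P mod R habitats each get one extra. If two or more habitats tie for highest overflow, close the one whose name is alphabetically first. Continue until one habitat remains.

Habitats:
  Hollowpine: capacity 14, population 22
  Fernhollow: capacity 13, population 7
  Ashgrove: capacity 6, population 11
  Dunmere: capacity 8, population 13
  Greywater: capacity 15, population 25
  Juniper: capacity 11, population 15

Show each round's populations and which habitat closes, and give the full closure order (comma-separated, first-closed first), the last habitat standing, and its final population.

Round 1: Ashgrove=11 Dunmere=13 Fernhollow=7 Greywater=25 Hollowpine=22 Juniper=15 → close Greywater (overflow 10)
  25÷5 = 5 each, +1 to first 0
Round 2: Ashgrove=16 Dunmere=18 Fernhollow=12 Hollowpine=27 Juniper=20 → close Hollowpine (overflow 13)
  27÷4 = 6 each, +1 to first 3
Round 3: Ashgrove=23 Dunmere=25 Fernhollow=19 Juniper=26 → close Ashgrove (overflow 17)
  23÷3 = 7 each, +1 to first 2
Round 4: Dunmere=33 Fernhollow=27 Juniper=33 → close Dunmere (overflow 25)
  33÷2 = 16 each, +1 to first 1
Round 5: Fernhollow=44 Juniper=49 → close Juniper (overflow 38)
  49÷1 = 49 each, +1 to first 0

Closure order: Greywater, Hollowpine, Ashgrove, Dunmere, Juniper
Last habitat: Fernhollow with 93 animals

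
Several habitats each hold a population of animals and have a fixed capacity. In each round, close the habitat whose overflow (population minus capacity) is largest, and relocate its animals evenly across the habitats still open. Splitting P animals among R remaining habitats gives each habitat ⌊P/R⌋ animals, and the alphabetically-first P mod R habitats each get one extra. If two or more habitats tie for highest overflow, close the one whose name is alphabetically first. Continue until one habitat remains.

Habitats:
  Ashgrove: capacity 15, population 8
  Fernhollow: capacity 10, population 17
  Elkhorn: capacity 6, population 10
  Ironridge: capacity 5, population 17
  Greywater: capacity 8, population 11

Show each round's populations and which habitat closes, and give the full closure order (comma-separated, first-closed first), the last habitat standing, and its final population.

Closure order: Ironridge, Fernhollow, Elkhorn, Greywater
Last habitat: Ashgrove with 63 animals

Round 1: Ashgrove=8 Elkhorn=10 Fernhollow=17 Greywater=11 Ironridge=17 → close Ironridge (overflow 12)
  17÷4 = 4 each, +1 to first 1
Round 2: Ashgrove=13 Elkhorn=14 Fernhollow=21 Greywater=15 → close Fernhollow (overflow 11)
  21÷3 = 7 each, +1 to first 0
Round 3: Ashgrove=20 Elkhorn=21 Greywater=22 → close Elkhorn (overflow 15)
  21÷2 = 10 each, +1 to first 1
Round 4: Ashgrove=31 Greywater=32 → close Greywater (overflow 24)
  32÷1 = 32 each, +1 to first 0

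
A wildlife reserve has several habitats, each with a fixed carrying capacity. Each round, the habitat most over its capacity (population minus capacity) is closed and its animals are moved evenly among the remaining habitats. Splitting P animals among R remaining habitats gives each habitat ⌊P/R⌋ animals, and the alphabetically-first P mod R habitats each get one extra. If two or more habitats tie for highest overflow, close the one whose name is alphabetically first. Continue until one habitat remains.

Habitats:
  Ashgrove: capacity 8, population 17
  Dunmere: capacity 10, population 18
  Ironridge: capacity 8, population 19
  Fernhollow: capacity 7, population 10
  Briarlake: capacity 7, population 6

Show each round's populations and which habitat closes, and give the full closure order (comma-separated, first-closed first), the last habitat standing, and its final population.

Closure order: Ironridge, Ashgrove, Dunmere, Fernhollow
Last habitat: Briarlake with 70 animals

Round 1: Ashgrove=17 Briarlake=6 Dunmere=18 Fernhollow=10 Ironridge=19 → close Ironridge (overflow 11)
  19÷4 = 4 each, +1 to first 3
Round 2: Ashgrove=22 Briarlake=11 Dunmere=23 Fernhollow=14 → close Ashgrove (overflow 14)
  22÷3 = 7 each, +1 to first 1
Round 3: Briarlake=19 Dunmere=30 Fernhollow=21 → close Dunmere (overflow 20)
  30÷2 = 15 each, +1 to first 0
Round 4: Briarlake=34 Fernhollow=36 → close Fernhollow (overflow 29)
  36÷1 = 36 each, +1 to first 0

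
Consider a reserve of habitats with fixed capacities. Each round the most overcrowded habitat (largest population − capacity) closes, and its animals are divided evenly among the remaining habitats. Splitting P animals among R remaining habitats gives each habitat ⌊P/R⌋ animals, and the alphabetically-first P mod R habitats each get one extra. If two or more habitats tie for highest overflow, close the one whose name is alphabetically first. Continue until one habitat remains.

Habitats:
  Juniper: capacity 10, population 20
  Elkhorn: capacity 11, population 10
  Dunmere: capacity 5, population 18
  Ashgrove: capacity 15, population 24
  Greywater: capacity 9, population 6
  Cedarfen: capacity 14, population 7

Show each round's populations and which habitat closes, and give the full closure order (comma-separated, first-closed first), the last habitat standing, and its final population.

Closure order: Dunmere, Ashgrove, Juniper, Elkhorn, Greywater
Last habitat: Cedarfen with 85 animals

Round 1: Ashgrove=24 Cedarfen=7 Dunmere=18 Elkhorn=10 Greywater=6 Juniper=20 → close Dunmere (overflow 13)
  18÷5 = 3 each, +1 to first 3
Round 2: Ashgrove=28 Cedarfen=11 Elkhorn=14 Greywater=9 Juniper=23 → close Ashgrove (overflow 13)
  28÷4 = 7 each, +1 to first 0
Round 3: Cedarfen=18 Elkhorn=21 Greywater=16 Juniper=30 → close Juniper (overflow 20)
  30÷3 = 10 each, +1 to first 0
Round 4: Cedarfen=28 Elkhorn=31 Greywater=26 → close Elkhorn (overflow 20)
  31÷2 = 15 each, +1 to first 1
Round 5: Cedarfen=44 Greywater=41 → close Greywater (overflow 32)
  41÷1 = 41 each, +1 to first 0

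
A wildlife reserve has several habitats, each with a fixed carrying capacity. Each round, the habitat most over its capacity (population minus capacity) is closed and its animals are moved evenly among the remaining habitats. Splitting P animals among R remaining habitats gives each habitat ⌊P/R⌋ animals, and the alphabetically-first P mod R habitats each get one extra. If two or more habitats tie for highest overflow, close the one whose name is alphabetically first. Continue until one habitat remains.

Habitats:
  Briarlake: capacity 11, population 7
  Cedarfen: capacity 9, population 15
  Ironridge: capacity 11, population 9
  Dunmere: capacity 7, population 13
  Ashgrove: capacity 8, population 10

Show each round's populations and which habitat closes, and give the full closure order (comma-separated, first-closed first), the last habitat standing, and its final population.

Closure order: Cedarfen, Dunmere, Ashgrove, Briarlake
Last habitat: Ironridge with 54 animals

Round 1: Ashgrove=10 Briarlake=7 Cedarfen=15 Dunmere=13 Ironridge=9 → close Cedarfen (overflow 6)
  15÷4 = 3 each, +1 to first 3
Round 2: Ashgrove=14 Briarlake=11 Dunmere=17 Ironridge=12 → close Dunmere (overflow 10)
  17÷3 = 5 each, +1 to first 2
Round 3: Ashgrove=20 Briarlake=17 Ironridge=17 → close Ashgrove (overflow 12)
  20÷2 = 10 each, +1 to first 0
Round 4: Briarlake=27 Ironridge=27 → close Briarlake (overflow 16)
  27÷1 = 27 each, +1 to first 0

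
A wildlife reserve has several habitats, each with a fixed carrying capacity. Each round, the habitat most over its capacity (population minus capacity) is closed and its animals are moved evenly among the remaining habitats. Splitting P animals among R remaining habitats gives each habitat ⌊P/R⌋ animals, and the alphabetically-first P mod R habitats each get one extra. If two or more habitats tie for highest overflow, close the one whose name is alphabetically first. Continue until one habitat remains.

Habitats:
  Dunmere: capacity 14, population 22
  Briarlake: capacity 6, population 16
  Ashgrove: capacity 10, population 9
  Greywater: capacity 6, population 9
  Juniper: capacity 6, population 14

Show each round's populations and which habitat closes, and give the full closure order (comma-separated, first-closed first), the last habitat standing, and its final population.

Round 1: Ashgrove=9 Briarlake=16 Dunmere=22 Greywater=9 Juniper=14 → close Briarlake (overflow 10)
  16÷4 = 4 each, +1 to first 0
Round 2: Ashgrove=13 Dunmere=26 Greywater=13 Juniper=18 → close Dunmere (overflow 12)
  26÷3 = 8 each, +1 to first 2
Round 3: Ashgrove=22 Greywater=22 Juniper=26 → close Juniper (overflow 20)
  26÷2 = 13 each, +1 to first 0
Round 4: Ashgrove=35 Greywater=35 → close Greywater (overflow 29)
  35÷1 = 35 each, +1 to first 0

Closure order: Briarlake, Dunmere, Juniper, Greywater
Last habitat: Ashgrove with 70 animals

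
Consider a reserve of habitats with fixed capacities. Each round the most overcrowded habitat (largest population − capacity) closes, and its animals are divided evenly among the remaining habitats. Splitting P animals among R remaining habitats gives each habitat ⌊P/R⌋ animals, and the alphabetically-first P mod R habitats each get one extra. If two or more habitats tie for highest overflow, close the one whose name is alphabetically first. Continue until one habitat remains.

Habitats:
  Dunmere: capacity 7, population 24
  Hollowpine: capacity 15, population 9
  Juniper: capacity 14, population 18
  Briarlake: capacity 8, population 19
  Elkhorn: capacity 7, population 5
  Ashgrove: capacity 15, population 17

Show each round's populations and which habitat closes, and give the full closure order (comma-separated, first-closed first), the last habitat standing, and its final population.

Round 1: Ashgrove=17 Briarlake=19 Dunmere=24 Elkhorn=5 Hollowpine=9 Juniper=18 → close Dunmere (overflow 17)
  24÷5 = 4 each, +1 to first 4
Round 2: Ashgrove=22 Briarlake=24 Elkhorn=10 Hollowpine=14 Juniper=22 → close Briarlake (overflow 16)
  24÷4 = 6 each, +1 to first 0
Round 3: Ashgrove=28 Elkhorn=16 Hollowpine=20 Juniper=28 → close Juniper (overflow 14)
  28÷3 = 9 each, +1 to first 1
Round 4: Ashgrove=38 Elkhorn=25 Hollowpine=29 → close Ashgrove (overflow 23)
  38÷2 = 19 each, +1 to first 0
Round 5: Elkhorn=44 Hollowpine=48 → close Elkhorn (overflow 37)
  44÷1 = 44 each, +1 to first 0

Closure order: Dunmere, Briarlake, Juniper, Ashgrove, Elkhorn
Last habitat: Hollowpine with 92 animals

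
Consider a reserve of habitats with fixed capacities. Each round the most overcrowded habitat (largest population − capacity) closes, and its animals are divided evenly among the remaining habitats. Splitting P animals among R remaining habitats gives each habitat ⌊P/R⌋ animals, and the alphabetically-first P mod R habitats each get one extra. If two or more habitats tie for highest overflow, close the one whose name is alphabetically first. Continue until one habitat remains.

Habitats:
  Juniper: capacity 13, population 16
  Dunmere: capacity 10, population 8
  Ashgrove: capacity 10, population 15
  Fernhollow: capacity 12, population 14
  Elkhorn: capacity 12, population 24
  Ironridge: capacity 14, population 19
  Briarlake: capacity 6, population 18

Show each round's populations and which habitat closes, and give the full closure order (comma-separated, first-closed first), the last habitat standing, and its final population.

Closure order: Briarlake, Elkhorn, Ashgrove, Ironridge, Juniper, Fernhollow
Last habitat: Dunmere with 114 animals

Round 1: Ashgrove=15 Briarlake=18 Dunmere=8 Elkhorn=24 Fernhollow=14 Ironridge=19 Juniper=16 → close Briarlake (overflow 12)
  18÷6 = 3 each, +1 to first 0
Round 2: Ashgrove=18 Dunmere=11 Elkhorn=27 Fernhollow=17 Ironridge=22 Juniper=19 → close Elkhorn (overflow 15)
  27÷5 = 5 each, +1 to first 2
Round 3: Ashgrove=24 Dunmere=17 Fernhollow=22 Ironridge=27 Juniper=24 → close Ashgrove (overflow 14)
  24÷4 = 6 each, +1 to first 0
Round 4: Dunmere=23 Fernhollow=28 Ironridge=33 Juniper=30 → close Ironridge (overflow 19)
  33÷3 = 11 each, +1 to first 0
Round 5: Dunmere=34 Fernhollow=39 Juniper=41 → close Juniper (overflow 28)
  41÷2 = 20 each, +1 to first 1
Round 6: Dunmere=55 Fernhollow=59 → close Fernhollow (overflow 47)
  59÷1 = 59 each, +1 to first 0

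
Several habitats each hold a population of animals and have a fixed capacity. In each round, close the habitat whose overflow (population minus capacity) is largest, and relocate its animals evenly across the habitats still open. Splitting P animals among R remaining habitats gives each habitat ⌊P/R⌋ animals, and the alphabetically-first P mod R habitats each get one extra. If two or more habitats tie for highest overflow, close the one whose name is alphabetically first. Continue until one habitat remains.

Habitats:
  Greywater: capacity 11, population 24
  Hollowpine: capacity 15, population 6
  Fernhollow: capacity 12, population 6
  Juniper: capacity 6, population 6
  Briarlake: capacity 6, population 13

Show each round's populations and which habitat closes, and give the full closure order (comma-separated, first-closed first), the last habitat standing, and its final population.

Round 1: Briarlake=13 Fernhollow=6 Greywater=24 Hollowpine=6 Juniper=6 → close Greywater (overflow 13)
  24÷4 = 6 each, +1 to first 0
Round 2: Briarlake=19 Fernhollow=12 Hollowpine=12 Juniper=12 → close Briarlake (overflow 13)
  19÷3 = 6 each, +1 to first 1
Round 3: Fernhollow=19 Hollowpine=18 Juniper=18 → close Juniper (overflow 12)
  18÷2 = 9 each, +1 to first 0
Round 4: Fernhollow=28 Hollowpine=27 → close Fernhollow (overflow 16)
  28÷1 = 28 each, +1 to first 0

Closure order: Greywater, Briarlake, Juniper, Fernhollow
Last habitat: Hollowpine with 55 animals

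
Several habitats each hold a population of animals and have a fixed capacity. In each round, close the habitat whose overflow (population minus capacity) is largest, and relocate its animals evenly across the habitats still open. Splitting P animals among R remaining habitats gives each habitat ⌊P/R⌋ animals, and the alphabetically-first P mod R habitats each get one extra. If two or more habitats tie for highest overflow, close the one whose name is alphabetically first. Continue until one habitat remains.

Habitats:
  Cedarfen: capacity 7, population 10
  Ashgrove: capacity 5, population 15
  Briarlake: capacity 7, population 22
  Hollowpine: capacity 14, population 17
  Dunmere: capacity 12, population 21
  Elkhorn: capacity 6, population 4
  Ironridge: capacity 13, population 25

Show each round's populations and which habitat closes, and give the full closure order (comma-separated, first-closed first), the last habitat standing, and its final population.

Closure order: Briarlake, Ironridge, Ashgrove, Dunmere, Cedarfen, Hollowpine
Last habitat: Elkhorn with 114 animals

Round 1: Ashgrove=15 Briarlake=22 Cedarfen=10 Dunmere=21 Elkhorn=4 Hollowpine=17 Ironridge=25 → close Briarlake (overflow 15)
  22÷6 = 3 each, +1 to first 4
Round 2: Ashgrove=19 Cedarfen=14 Dunmere=25 Elkhorn=8 Hollowpine=20 Ironridge=28 → close Ironridge (overflow 15)
  28÷5 = 5 each, +1 to first 3
Round 3: Ashgrove=25 Cedarfen=20 Dunmere=31 Elkhorn=13 Hollowpine=25 → close Ashgrove (overflow 20)
  25÷4 = 6 each, +1 to first 1
Round 4: Cedarfen=27 Dunmere=37 Elkhorn=19 Hollowpine=31 → close Dunmere (overflow 25)
  37÷3 = 12 each, +1 to first 1
Round 5: Cedarfen=40 Elkhorn=31 Hollowpine=43 → close Cedarfen (overflow 33)
  40÷2 = 20 each, +1 to first 0
Round 6: Elkhorn=51 Hollowpine=63 → close Hollowpine (overflow 49)
  63÷1 = 63 each, +1 to first 0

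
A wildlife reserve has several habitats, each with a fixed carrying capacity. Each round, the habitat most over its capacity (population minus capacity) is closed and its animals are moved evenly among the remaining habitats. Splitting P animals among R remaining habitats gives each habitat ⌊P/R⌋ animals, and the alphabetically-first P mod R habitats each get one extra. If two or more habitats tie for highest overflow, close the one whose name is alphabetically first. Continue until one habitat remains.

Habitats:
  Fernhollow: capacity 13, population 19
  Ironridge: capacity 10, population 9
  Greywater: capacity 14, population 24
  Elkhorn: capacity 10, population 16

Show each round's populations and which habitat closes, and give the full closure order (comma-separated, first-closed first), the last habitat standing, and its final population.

Round 1: Elkhorn=16 Fernhollow=19 Greywater=24 Ironridge=9 → close Greywater (overflow 10)
  24÷3 = 8 each, +1 to first 0
Round 2: Elkhorn=24 Fernhollow=27 Ironridge=17 → close Elkhorn (overflow 14)
  24÷2 = 12 each, +1 to first 0
Round 3: Fernhollow=39 Ironridge=29 → close Fernhollow (overflow 26)
  39÷1 = 39 each, +1 to first 0

Closure order: Greywater, Elkhorn, Fernhollow
Last habitat: Ironridge with 68 animals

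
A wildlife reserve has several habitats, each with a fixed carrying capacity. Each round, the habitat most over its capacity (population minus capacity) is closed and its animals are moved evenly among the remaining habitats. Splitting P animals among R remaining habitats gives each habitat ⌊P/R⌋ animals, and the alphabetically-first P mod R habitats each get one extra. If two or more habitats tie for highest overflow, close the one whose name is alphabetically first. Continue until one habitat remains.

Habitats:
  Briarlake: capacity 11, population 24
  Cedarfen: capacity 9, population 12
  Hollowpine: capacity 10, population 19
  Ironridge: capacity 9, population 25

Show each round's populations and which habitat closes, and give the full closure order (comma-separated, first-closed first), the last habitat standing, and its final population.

Round 1: Briarlake=24 Cedarfen=12 Hollowpine=19 Ironridge=25 → close Ironridge (overflow 16)
  25÷3 = 8 each, +1 to first 1
Round 2: Briarlake=33 Cedarfen=20 Hollowpine=27 → close Briarlake (overflow 22)
  33÷2 = 16 each, +1 to first 1
Round 3: Cedarfen=37 Hollowpine=43 → close Hollowpine (overflow 33)
  43÷1 = 43 each, +1 to first 0

Closure order: Ironridge, Briarlake, Hollowpine
Last habitat: Cedarfen with 80 animals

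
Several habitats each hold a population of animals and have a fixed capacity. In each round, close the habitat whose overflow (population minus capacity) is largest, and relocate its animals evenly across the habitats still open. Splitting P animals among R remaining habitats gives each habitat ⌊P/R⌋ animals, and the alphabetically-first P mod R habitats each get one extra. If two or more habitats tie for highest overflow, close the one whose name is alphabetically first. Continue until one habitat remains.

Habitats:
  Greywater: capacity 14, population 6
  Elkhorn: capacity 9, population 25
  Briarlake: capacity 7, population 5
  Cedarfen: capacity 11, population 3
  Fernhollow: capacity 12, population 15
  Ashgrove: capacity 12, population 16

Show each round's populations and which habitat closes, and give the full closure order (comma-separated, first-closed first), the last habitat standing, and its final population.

Closure order: Elkhorn, Ashgrove, Fernhollow, Briarlake, Cedarfen
Last habitat: Greywater with 70 animals

Round 1: Ashgrove=16 Briarlake=5 Cedarfen=3 Elkhorn=25 Fernhollow=15 Greywater=6 → close Elkhorn (overflow 16)
  25÷5 = 5 each, +1 to first 0
Round 2: Ashgrove=21 Briarlake=10 Cedarfen=8 Fernhollow=20 Greywater=11 → close Ashgrove (overflow 9)
  21÷4 = 5 each, +1 to first 1
Round 3: Briarlake=16 Cedarfen=13 Fernhollow=25 Greywater=16 → close Fernhollow (overflow 13)
  25÷3 = 8 each, +1 to first 1
Round 4: Briarlake=25 Cedarfen=21 Greywater=24 → close Briarlake (overflow 18)
  25÷2 = 12 each, +1 to first 1
Round 5: Cedarfen=34 Greywater=36 → close Cedarfen (overflow 23)
  34÷1 = 34 each, +1 to first 0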